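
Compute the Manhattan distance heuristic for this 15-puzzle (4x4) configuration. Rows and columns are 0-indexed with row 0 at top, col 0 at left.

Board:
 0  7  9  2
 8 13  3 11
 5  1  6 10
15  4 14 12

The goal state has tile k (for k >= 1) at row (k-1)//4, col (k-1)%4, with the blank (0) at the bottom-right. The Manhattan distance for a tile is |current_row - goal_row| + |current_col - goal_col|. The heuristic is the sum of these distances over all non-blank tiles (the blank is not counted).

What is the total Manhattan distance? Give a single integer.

Tile 7: (0,1)->(1,2) = 2
Tile 9: (0,2)->(2,0) = 4
Tile 2: (0,3)->(0,1) = 2
Tile 8: (1,0)->(1,3) = 3
Tile 13: (1,1)->(3,0) = 3
Tile 3: (1,2)->(0,2) = 1
Tile 11: (1,3)->(2,2) = 2
Tile 5: (2,0)->(1,0) = 1
Tile 1: (2,1)->(0,0) = 3
Tile 6: (2,2)->(1,1) = 2
Tile 10: (2,3)->(2,1) = 2
Tile 15: (3,0)->(3,2) = 2
Tile 4: (3,1)->(0,3) = 5
Tile 14: (3,2)->(3,1) = 1
Tile 12: (3,3)->(2,3) = 1
Sum: 2 + 4 + 2 + 3 + 3 + 1 + 2 + 1 + 3 + 2 + 2 + 2 + 5 + 1 + 1 = 34

Answer: 34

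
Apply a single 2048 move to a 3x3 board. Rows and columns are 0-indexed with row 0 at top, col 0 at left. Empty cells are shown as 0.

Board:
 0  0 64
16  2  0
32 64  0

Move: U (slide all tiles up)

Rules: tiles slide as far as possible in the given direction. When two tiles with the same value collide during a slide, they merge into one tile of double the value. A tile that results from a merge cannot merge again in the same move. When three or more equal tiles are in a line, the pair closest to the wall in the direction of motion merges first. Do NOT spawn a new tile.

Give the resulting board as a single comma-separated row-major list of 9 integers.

Slide up:
col 0: [0, 16, 32] -> [16, 32, 0]
col 1: [0, 2, 64] -> [2, 64, 0]
col 2: [64, 0, 0] -> [64, 0, 0]

Answer: 16, 2, 64, 32, 64, 0, 0, 0, 0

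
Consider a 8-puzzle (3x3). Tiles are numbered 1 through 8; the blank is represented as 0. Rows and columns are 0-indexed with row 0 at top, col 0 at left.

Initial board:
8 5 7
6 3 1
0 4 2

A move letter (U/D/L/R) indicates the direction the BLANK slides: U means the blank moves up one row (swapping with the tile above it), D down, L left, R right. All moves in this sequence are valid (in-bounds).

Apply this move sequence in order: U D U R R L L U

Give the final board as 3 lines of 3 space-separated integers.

After move 1 (U):
8 5 7
0 3 1
6 4 2

After move 2 (D):
8 5 7
6 3 1
0 4 2

After move 3 (U):
8 5 7
0 3 1
6 4 2

After move 4 (R):
8 5 7
3 0 1
6 4 2

After move 5 (R):
8 5 7
3 1 0
6 4 2

After move 6 (L):
8 5 7
3 0 1
6 4 2

After move 7 (L):
8 5 7
0 3 1
6 4 2

After move 8 (U):
0 5 7
8 3 1
6 4 2

Answer: 0 5 7
8 3 1
6 4 2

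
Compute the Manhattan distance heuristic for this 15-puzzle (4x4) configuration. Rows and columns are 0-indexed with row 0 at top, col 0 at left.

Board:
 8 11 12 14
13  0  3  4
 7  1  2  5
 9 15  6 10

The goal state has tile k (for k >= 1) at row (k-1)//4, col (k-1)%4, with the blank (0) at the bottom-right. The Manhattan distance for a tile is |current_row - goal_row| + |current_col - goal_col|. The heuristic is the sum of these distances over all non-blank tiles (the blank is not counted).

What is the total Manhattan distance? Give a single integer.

Answer: 40

Derivation:
Tile 8: (0,0)->(1,3) = 4
Tile 11: (0,1)->(2,2) = 3
Tile 12: (0,2)->(2,3) = 3
Tile 14: (0,3)->(3,1) = 5
Tile 13: (1,0)->(3,0) = 2
Tile 3: (1,2)->(0,2) = 1
Tile 4: (1,3)->(0,3) = 1
Tile 7: (2,0)->(1,2) = 3
Tile 1: (2,1)->(0,0) = 3
Tile 2: (2,2)->(0,1) = 3
Tile 5: (2,3)->(1,0) = 4
Tile 9: (3,0)->(2,0) = 1
Tile 15: (3,1)->(3,2) = 1
Tile 6: (3,2)->(1,1) = 3
Tile 10: (3,3)->(2,1) = 3
Sum: 4 + 3 + 3 + 5 + 2 + 1 + 1 + 3 + 3 + 3 + 4 + 1 + 1 + 3 + 3 = 40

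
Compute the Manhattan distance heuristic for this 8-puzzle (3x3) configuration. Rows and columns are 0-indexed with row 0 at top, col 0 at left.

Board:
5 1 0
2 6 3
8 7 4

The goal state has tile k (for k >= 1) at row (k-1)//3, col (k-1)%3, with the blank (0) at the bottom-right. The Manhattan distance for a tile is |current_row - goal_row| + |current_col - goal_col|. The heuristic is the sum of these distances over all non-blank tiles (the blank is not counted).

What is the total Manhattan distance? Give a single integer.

Answer: 12

Derivation:
Tile 5: at (0,0), goal (1,1), distance |0-1|+|0-1| = 2
Tile 1: at (0,1), goal (0,0), distance |0-0|+|1-0| = 1
Tile 2: at (1,0), goal (0,1), distance |1-0|+|0-1| = 2
Tile 6: at (1,1), goal (1,2), distance |1-1|+|1-2| = 1
Tile 3: at (1,2), goal (0,2), distance |1-0|+|2-2| = 1
Tile 8: at (2,0), goal (2,1), distance |2-2|+|0-1| = 1
Tile 7: at (2,1), goal (2,0), distance |2-2|+|1-0| = 1
Tile 4: at (2,2), goal (1,0), distance |2-1|+|2-0| = 3
Sum: 2 + 1 + 2 + 1 + 1 + 1 + 1 + 3 = 12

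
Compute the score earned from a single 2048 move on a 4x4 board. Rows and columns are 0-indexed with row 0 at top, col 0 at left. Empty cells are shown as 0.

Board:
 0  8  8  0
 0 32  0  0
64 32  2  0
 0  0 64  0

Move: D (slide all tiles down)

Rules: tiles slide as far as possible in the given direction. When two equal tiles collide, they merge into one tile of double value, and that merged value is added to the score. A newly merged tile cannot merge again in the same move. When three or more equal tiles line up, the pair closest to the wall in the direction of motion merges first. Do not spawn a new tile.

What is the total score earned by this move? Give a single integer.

Answer: 64

Derivation:
Slide down:
col 0: [0, 0, 64, 0] -> [0, 0, 0, 64]  score +0 (running 0)
col 1: [8, 32, 32, 0] -> [0, 0, 8, 64]  score +64 (running 64)
col 2: [8, 0, 2, 64] -> [0, 8, 2, 64]  score +0 (running 64)
col 3: [0, 0, 0, 0] -> [0, 0, 0, 0]  score +0 (running 64)
Board after move:
 0  0  0  0
 0  0  8  0
 0  8  2  0
64 64 64  0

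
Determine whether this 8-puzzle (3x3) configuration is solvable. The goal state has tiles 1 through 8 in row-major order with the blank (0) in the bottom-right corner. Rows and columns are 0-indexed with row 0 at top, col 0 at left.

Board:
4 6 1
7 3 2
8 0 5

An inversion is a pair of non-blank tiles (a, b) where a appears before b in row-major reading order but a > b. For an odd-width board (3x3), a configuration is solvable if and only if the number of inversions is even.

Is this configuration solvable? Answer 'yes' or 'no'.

Inversions (pairs i<j in row-major order where tile[i] > tile[j] > 0): 12
12 is even, so the puzzle is solvable.

Answer: yes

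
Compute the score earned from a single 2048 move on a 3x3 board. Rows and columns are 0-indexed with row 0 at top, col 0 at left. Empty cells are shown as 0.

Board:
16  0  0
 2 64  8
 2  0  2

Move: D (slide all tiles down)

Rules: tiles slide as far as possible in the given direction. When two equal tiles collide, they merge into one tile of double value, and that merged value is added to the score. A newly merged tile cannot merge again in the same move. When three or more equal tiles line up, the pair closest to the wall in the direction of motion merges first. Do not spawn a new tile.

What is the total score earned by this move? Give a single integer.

Answer: 4

Derivation:
Slide down:
col 0: [16, 2, 2] -> [0, 16, 4]  score +4 (running 4)
col 1: [0, 64, 0] -> [0, 0, 64]  score +0 (running 4)
col 2: [0, 8, 2] -> [0, 8, 2]  score +0 (running 4)
Board after move:
 0  0  0
16  0  8
 4 64  2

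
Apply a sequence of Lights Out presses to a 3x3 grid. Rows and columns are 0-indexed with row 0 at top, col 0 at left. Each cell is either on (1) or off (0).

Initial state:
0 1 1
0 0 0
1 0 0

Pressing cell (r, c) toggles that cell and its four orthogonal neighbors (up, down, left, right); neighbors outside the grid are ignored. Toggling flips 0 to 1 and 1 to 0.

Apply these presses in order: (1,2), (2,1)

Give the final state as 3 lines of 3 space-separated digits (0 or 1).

Answer: 0 1 0
0 0 1
0 1 0

Derivation:
After press 1 at (1,2):
0 1 0
0 1 1
1 0 1

After press 2 at (2,1):
0 1 0
0 0 1
0 1 0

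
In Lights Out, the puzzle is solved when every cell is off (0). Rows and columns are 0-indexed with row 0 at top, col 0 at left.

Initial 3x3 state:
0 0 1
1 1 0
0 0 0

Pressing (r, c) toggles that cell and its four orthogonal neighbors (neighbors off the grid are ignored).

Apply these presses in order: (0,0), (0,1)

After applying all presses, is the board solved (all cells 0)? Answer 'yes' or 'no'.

After press 1 at (0,0):
1 1 1
0 1 0
0 0 0

After press 2 at (0,1):
0 0 0
0 0 0
0 0 0

Lights still on: 0

Answer: yes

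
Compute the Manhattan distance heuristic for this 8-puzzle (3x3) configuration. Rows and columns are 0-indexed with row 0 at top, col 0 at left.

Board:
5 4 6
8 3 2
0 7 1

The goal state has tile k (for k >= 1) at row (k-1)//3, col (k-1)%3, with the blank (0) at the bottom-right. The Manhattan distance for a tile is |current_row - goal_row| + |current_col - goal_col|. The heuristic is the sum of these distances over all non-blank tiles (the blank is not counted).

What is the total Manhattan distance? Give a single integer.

Tile 5: at (0,0), goal (1,1), distance |0-1|+|0-1| = 2
Tile 4: at (0,1), goal (1,0), distance |0-1|+|1-0| = 2
Tile 6: at (0,2), goal (1,2), distance |0-1|+|2-2| = 1
Tile 8: at (1,0), goal (2,1), distance |1-2|+|0-1| = 2
Tile 3: at (1,1), goal (0,2), distance |1-0|+|1-2| = 2
Tile 2: at (1,2), goal (0,1), distance |1-0|+|2-1| = 2
Tile 7: at (2,1), goal (2,0), distance |2-2|+|1-0| = 1
Tile 1: at (2,2), goal (0,0), distance |2-0|+|2-0| = 4
Sum: 2 + 2 + 1 + 2 + 2 + 2 + 1 + 4 = 16

Answer: 16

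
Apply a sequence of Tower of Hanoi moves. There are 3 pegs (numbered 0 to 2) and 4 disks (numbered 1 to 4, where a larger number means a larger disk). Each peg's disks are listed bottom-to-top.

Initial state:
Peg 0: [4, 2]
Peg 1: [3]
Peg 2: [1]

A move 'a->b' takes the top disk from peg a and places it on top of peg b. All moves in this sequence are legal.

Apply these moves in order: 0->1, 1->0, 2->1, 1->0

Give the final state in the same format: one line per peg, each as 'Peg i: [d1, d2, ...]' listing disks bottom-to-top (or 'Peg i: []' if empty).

Answer: Peg 0: [4, 2, 1]
Peg 1: [3]
Peg 2: []

Derivation:
After move 1 (0->1):
Peg 0: [4]
Peg 1: [3, 2]
Peg 2: [1]

After move 2 (1->0):
Peg 0: [4, 2]
Peg 1: [3]
Peg 2: [1]

After move 3 (2->1):
Peg 0: [4, 2]
Peg 1: [3, 1]
Peg 2: []

After move 4 (1->0):
Peg 0: [4, 2, 1]
Peg 1: [3]
Peg 2: []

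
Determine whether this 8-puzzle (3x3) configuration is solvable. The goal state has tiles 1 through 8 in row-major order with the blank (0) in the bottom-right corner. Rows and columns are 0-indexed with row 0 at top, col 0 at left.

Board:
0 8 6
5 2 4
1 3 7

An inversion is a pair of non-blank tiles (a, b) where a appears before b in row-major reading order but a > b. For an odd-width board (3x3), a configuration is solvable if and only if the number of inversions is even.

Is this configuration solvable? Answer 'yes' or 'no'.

Answer: no

Derivation:
Inversions (pairs i<j in row-major order where tile[i] > tile[j] > 0): 19
19 is odd, so the puzzle is not solvable.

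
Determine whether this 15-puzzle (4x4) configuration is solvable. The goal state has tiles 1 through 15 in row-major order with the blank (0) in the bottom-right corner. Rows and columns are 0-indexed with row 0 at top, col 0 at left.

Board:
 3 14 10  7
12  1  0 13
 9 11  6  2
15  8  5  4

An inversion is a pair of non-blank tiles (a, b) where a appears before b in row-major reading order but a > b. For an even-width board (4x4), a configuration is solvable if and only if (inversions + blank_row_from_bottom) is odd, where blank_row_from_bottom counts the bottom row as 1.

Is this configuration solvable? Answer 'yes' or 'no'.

Answer: no

Derivation:
Inversions: 61
Blank is in row 1 (0-indexed from top), which is row 3 counting from the bottom (bottom = 1).
61 + 3 = 64, which is even, so the puzzle is not solvable.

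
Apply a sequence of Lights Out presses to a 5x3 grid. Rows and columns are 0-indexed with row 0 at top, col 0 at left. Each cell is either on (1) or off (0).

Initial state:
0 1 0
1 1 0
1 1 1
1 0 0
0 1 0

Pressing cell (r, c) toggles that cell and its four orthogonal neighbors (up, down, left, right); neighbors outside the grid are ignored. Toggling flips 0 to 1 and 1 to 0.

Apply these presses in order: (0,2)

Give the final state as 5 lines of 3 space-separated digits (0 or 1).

Answer: 0 0 1
1 1 1
1 1 1
1 0 0
0 1 0

Derivation:
After press 1 at (0,2):
0 0 1
1 1 1
1 1 1
1 0 0
0 1 0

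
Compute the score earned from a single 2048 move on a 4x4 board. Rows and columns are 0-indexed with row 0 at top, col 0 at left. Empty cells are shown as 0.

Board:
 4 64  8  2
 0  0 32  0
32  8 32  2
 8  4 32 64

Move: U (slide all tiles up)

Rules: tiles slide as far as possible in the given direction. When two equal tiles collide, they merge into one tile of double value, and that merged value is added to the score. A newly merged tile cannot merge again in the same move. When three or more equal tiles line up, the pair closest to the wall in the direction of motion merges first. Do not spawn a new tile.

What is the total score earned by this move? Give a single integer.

Slide up:
col 0: [4, 0, 32, 8] -> [4, 32, 8, 0]  score +0 (running 0)
col 1: [64, 0, 8, 4] -> [64, 8, 4, 0]  score +0 (running 0)
col 2: [8, 32, 32, 32] -> [8, 64, 32, 0]  score +64 (running 64)
col 3: [2, 0, 2, 64] -> [4, 64, 0, 0]  score +4 (running 68)
Board after move:
 4 64  8  4
32  8 64 64
 8  4 32  0
 0  0  0  0

Answer: 68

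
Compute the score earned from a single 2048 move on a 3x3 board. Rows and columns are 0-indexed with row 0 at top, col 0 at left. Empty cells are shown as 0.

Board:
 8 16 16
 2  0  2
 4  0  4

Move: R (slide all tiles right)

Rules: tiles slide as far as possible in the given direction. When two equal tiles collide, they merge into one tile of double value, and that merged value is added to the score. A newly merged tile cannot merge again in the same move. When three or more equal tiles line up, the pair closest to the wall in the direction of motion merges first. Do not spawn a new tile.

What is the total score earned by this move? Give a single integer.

Slide right:
row 0: [8, 16, 16] -> [0, 8, 32]  score +32 (running 32)
row 1: [2, 0, 2] -> [0, 0, 4]  score +4 (running 36)
row 2: [4, 0, 4] -> [0, 0, 8]  score +8 (running 44)
Board after move:
 0  8 32
 0  0  4
 0  0  8

Answer: 44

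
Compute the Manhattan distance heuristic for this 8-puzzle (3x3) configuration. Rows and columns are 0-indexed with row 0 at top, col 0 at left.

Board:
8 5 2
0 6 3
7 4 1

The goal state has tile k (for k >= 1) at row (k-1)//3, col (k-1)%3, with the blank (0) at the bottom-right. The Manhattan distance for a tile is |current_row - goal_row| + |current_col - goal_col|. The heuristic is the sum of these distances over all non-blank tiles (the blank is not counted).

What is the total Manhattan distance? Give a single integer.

Answer: 13

Derivation:
Tile 8: at (0,0), goal (2,1), distance |0-2|+|0-1| = 3
Tile 5: at (0,1), goal (1,1), distance |0-1|+|1-1| = 1
Tile 2: at (0,2), goal (0,1), distance |0-0|+|2-1| = 1
Tile 6: at (1,1), goal (1,2), distance |1-1|+|1-2| = 1
Tile 3: at (1,2), goal (0,2), distance |1-0|+|2-2| = 1
Tile 7: at (2,0), goal (2,0), distance |2-2|+|0-0| = 0
Tile 4: at (2,1), goal (1,0), distance |2-1|+|1-0| = 2
Tile 1: at (2,2), goal (0,0), distance |2-0|+|2-0| = 4
Sum: 3 + 1 + 1 + 1 + 1 + 0 + 2 + 4 = 13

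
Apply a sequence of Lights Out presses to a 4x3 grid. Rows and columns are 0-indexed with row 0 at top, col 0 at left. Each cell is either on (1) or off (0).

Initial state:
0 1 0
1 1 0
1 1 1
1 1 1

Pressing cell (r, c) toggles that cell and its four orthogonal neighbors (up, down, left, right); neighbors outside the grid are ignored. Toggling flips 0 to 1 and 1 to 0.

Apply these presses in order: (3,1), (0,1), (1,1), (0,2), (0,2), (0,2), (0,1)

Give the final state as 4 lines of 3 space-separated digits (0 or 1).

Answer: 0 1 1
0 0 0
1 1 1
0 0 0

Derivation:
After press 1 at (3,1):
0 1 0
1 1 0
1 0 1
0 0 0

After press 2 at (0,1):
1 0 1
1 0 0
1 0 1
0 0 0

After press 3 at (1,1):
1 1 1
0 1 1
1 1 1
0 0 0

After press 4 at (0,2):
1 0 0
0 1 0
1 1 1
0 0 0

After press 5 at (0,2):
1 1 1
0 1 1
1 1 1
0 0 0

After press 6 at (0,2):
1 0 0
0 1 0
1 1 1
0 0 0

After press 7 at (0,1):
0 1 1
0 0 0
1 1 1
0 0 0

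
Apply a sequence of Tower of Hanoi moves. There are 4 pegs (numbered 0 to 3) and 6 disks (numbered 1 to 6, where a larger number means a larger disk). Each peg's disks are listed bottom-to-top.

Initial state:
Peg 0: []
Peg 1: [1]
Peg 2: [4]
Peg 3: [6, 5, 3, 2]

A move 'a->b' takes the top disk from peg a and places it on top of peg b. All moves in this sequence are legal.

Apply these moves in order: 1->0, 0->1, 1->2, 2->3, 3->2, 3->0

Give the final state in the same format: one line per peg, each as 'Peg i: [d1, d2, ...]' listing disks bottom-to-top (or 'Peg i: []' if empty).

After move 1 (1->0):
Peg 0: [1]
Peg 1: []
Peg 2: [4]
Peg 3: [6, 5, 3, 2]

After move 2 (0->1):
Peg 0: []
Peg 1: [1]
Peg 2: [4]
Peg 3: [6, 5, 3, 2]

After move 3 (1->2):
Peg 0: []
Peg 1: []
Peg 2: [4, 1]
Peg 3: [6, 5, 3, 2]

After move 4 (2->3):
Peg 0: []
Peg 1: []
Peg 2: [4]
Peg 3: [6, 5, 3, 2, 1]

After move 5 (3->2):
Peg 0: []
Peg 1: []
Peg 2: [4, 1]
Peg 3: [6, 5, 3, 2]

After move 6 (3->0):
Peg 0: [2]
Peg 1: []
Peg 2: [4, 1]
Peg 3: [6, 5, 3]

Answer: Peg 0: [2]
Peg 1: []
Peg 2: [4, 1]
Peg 3: [6, 5, 3]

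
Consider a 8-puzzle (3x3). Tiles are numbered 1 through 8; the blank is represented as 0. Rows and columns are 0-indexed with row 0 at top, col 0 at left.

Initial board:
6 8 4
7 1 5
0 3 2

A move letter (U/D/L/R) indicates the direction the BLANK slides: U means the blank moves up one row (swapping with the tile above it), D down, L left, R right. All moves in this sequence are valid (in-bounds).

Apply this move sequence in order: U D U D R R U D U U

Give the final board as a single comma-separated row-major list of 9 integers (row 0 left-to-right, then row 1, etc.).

After move 1 (U):
6 8 4
0 1 5
7 3 2

After move 2 (D):
6 8 4
7 1 5
0 3 2

After move 3 (U):
6 8 4
0 1 5
7 3 2

After move 4 (D):
6 8 4
7 1 5
0 3 2

After move 5 (R):
6 8 4
7 1 5
3 0 2

After move 6 (R):
6 8 4
7 1 5
3 2 0

After move 7 (U):
6 8 4
7 1 0
3 2 5

After move 8 (D):
6 8 4
7 1 5
3 2 0

After move 9 (U):
6 8 4
7 1 0
3 2 5

After move 10 (U):
6 8 0
7 1 4
3 2 5

Answer: 6, 8, 0, 7, 1, 4, 3, 2, 5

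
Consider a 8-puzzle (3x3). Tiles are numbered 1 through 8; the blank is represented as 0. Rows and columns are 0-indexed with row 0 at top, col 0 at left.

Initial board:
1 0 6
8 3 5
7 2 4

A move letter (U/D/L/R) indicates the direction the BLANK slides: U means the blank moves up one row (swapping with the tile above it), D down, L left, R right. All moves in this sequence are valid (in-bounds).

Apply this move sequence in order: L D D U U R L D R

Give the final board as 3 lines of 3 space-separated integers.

Answer: 8 1 6
3 0 5
7 2 4

Derivation:
After move 1 (L):
0 1 6
8 3 5
7 2 4

After move 2 (D):
8 1 6
0 3 5
7 2 4

After move 3 (D):
8 1 6
7 3 5
0 2 4

After move 4 (U):
8 1 6
0 3 5
7 2 4

After move 5 (U):
0 1 6
8 3 5
7 2 4

After move 6 (R):
1 0 6
8 3 5
7 2 4

After move 7 (L):
0 1 6
8 3 5
7 2 4

After move 8 (D):
8 1 6
0 3 5
7 2 4

After move 9 (R):
8 1 6
3 0 5
7 2 4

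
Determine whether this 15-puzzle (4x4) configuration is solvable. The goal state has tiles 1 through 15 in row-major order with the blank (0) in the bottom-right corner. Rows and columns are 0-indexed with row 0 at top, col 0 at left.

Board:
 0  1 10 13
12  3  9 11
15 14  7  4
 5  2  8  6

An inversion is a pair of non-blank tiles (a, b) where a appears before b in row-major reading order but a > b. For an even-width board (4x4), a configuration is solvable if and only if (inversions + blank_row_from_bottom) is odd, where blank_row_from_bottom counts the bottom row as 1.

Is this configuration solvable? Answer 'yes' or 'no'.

Answer: no

Derivation:
Inversions: 60
Blank is in row 0 (0-indexed from top), which is row 4 counting from the bottom (bottom = 1).
60 + 4 = 64, which is even, so the puzzle is not solvable.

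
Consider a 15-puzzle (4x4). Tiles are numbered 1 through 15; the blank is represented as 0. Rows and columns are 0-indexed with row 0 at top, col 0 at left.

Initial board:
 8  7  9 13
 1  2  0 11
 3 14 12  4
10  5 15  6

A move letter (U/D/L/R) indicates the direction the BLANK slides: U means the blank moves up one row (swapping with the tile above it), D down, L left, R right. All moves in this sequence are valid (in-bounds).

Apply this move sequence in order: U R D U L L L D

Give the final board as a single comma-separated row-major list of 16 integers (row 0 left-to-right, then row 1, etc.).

After move 1 (U):
 8  7  0 13
 1  2  9 11
 3 14 12  4
10  5 15  6

After move 2 (R):
 8  7 13  0
 1  2  9 11
 3 14 12  4
10  5 15  6

After move 3 (D):
 8  7 13 11
 1  2  9  0
 3 14 12  4
10  5 15  6

After move 4 (U):
 8  7 13  0
 1  2  9 11
 3 14 12  4
10  5 15  6

After move 5 (L):
 8  7  0 13
 1  2  9 11
 3 14 12  4
10  5 15  6

After move 6 (L):
 8  0  7 13
 1  2  9 11
 3 14 12  4
10  5 15  6

After move 7 (L):
 0  8  7 13
 1  2  9 11
 3 14 12  4
10  5 15  6

After move 8 (D):
 1  8  7 13
 0  2  9 11
 3 14 12  4
10  5 15  6

Answer: 1, 8, 7, 13, 0, 2, 9, 11, 3, 14, 12, 4, 10, 5, 15, 6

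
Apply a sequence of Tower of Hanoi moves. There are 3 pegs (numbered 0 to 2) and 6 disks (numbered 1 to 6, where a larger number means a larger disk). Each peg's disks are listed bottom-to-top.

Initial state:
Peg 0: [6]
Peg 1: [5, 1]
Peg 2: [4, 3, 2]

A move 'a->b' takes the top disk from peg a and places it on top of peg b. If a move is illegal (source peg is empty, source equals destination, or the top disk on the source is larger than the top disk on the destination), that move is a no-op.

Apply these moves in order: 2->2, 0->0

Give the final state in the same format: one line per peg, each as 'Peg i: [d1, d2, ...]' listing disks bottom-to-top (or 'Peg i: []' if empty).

Answer: Peg 0: [6]
Peg 1: [5, 1]
Peg 2: [4, 3, 2]

Derivation:
After move 1 (2->2):
Peg 0: [6]
Peg 1: [5, 1]
Peg 2: [4, 3, 2]

After move 2 (0->0):
Peg 0: [6]
Peg 1: [5, 1]
Peg 2: [4, 3, 2]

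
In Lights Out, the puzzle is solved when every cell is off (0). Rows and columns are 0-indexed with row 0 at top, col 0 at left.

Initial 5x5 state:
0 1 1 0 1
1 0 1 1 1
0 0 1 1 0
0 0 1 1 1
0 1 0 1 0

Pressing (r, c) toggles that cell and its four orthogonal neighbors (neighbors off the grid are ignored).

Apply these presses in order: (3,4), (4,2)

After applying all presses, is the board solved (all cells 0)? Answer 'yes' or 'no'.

Answer: no

Derivation:
After press 1 at (3,4):
0 1 1 0 1
1 0 1 1 1
0 0 1 1 1
0 0 1 0 0
0 1 0 1 1

After press 2 at (4,2):
0 1 1 0 1
1 0 1 1 1
0 0 1 1 1
0 0 0 0 0
0 0 1 0 1

Lights still on: 12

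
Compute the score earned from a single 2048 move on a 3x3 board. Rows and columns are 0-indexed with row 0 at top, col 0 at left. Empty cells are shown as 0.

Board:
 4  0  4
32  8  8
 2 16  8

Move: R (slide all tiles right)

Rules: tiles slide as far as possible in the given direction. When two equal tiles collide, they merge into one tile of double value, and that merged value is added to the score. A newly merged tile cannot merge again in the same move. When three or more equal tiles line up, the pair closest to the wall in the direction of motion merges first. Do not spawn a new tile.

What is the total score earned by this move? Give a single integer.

Answer: 24

Derivation:
Slide right:
row 0: [4, 0, 4] -> [0, 0, 8]  score +8 (running 8)
row 1: [32, 8, 8] -> [0, 32, 16]  score +16 (running 24)
row 2: [2, 16, 8] -> [2, 16, 8]  score +0 (running 24)
Board after move:
 0  0  8
 0 32 16
 2 16  8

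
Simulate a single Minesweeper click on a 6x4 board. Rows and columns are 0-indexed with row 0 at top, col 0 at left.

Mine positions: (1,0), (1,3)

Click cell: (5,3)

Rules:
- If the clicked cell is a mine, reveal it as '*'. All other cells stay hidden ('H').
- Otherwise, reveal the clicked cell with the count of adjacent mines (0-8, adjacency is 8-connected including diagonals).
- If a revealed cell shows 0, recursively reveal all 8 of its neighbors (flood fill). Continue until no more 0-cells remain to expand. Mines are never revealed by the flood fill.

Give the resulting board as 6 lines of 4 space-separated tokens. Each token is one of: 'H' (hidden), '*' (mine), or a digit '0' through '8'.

H H H H
H H H H
1 1 1 1
0 0 0 0
0 0 0 0
0 0 0 0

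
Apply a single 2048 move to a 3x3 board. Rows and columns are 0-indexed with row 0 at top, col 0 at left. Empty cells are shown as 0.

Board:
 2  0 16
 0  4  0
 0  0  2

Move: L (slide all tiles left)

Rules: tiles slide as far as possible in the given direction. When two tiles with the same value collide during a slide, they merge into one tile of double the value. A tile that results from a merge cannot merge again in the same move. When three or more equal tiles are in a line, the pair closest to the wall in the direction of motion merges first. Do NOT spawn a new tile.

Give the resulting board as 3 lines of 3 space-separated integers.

Answer:  2 16  0
 4  0  0
 2  0  0

Derivation:
Slide left:
row 0: [2, 0, 16] -> [2, 16, 0]
row 1: [0, 4, 0] -> [4, 0, 0]
row 2: [0, 0, 2] -> [2, 0, 0]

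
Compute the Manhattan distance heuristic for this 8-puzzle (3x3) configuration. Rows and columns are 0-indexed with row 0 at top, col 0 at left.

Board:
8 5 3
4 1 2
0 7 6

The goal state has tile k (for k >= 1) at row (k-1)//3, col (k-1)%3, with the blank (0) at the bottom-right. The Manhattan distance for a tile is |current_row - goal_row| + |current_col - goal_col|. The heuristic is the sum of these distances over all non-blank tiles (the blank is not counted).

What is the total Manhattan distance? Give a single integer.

Answer: 10

Derivation:
Tile 8: at (0,0), goal (2,1), distance |0-2|+|0-1| = 3
Tile 5: at (0,1), goal (1,1), distance |0-1|+|1-1| = 1
Tile 3: at (0,2), goal (0,2), distance |0-0|+|2-2| = 0
Tile 4: at (1,0), goal (1,0), distance |1-1|+|0-0| = 0
Tile 1: at (1,1), goal (0,0), distance |1-0|+|1-0| = 2
Tile 2: at (1,2), goal (0,1), distance |1-0|+|2-1| = 2
Tile 7: at (2,1), goal (2,0), distance |2-2|+|1-0| = 1
Tile 6: at (2,2), goal (1,2), distance |2-1|+|2-2| = 1
Sum: 3 + 1 + 0 + 0 + 2 + 2 + 1 + 1 = 10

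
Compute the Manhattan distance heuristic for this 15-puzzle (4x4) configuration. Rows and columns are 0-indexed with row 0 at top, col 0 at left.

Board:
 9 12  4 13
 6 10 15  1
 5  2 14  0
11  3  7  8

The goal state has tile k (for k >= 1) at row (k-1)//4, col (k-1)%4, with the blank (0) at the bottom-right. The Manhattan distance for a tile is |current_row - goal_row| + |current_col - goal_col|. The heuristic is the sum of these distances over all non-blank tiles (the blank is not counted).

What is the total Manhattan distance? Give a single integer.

Tile 9: at (0,0), goal (2,0), distance |0-2|+|0-0| = 2
Tile 12: at (0,1), goal (2,3), distance |0-2|+|1-3| = 4
Tile 4: at (0,2), goal (0,3), distance |0-0|+|2-3| = 1
Tile 13: at (0,3), goal (3,0), distance |0-3|+|3-0| = 6
Tile 6: at (1,0), goal (1,1), distance |1-1|+|0-1| = 1
Tile 10: at (1,1), goal (2,1), distance |1-2|+|1-1| = 1
Tile 15: at (1,2), goal (3,2), distance |1-3|+|2-2| = 2
Tile 1: at (1,3), goal (0,0), distance |1-0|+|3-0| = 4
Tile 5: at (2,0), goal (1,0), distance |2-1|+|0-0| = 1
Tile 2: at (2,1), goal (0,1), distance |2-0|+|1-1| = 2
Tile 14: at (2,2), goal (3,1), distance |2-3|+|2-1| = 2
Tile 11: at (3,0), goal (2,2), distance |3-2|+|0-2| = 3
Tile 3: at (3,1), goal (0,2), distance |3-0|+|1-2| = 4
Tile 7: at (3,2), goal (1,2), distance |3-1|+|2-2| = 2
Tile 8: at (3,3), goal (1,3), distance |3-1|+|3-3| = 2
Sum: 2 + 4 + 1 + 6 + 1 + 1 + 2 + 4 + 1 + 2 + 2 + 3 + 4 + 2 + 2 = 37

Answer: 37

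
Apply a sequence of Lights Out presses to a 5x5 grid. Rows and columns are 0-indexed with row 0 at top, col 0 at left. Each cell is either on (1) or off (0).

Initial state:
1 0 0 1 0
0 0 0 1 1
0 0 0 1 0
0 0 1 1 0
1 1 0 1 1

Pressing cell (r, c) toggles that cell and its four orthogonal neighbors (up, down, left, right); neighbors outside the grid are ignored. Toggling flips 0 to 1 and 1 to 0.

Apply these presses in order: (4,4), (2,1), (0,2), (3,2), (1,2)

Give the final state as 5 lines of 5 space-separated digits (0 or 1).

Answer: 1 1 0 0 0
0 0 0 0 1
1 1 1 1 0
0 0 0 0 1
1 1 1 0 0

Derivation:
After press 1 at (4,4):
1 0 0 1 0
0 0 0 1 1
0 0 0 1 0
0 0 1 1 1
1 1 0 0 0

After press 2 at (2,1):
1 0 0 1 0
0 1 0 1 1
1 1 1 1 0
0 1 1 1 1
1 1 0 0 0

After press 3 at (0,2):
1 1 1 0 0
0 1 1 1 1
1 1 1 1 0
0 1 1 1 1
1 1 0 0 0

After press 4 at (3,2):
1 1 1 0 0
0 1 1 1 1
1 1 0 1 0
0 0 0 0 1
1 1 1 0 0

After press 5 at (1,2):
1 1 0 0 0
0 0 0 0 1
1 1 1 1 0
0 0 0 0 1
1 1 1 0 0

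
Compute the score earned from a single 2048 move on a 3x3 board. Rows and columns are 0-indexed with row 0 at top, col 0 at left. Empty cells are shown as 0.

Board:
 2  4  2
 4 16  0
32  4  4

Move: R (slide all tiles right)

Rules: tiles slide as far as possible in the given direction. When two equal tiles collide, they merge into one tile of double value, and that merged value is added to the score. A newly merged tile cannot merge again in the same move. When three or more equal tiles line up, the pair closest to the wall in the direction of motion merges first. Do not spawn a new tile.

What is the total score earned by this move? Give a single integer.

Answer: 8

Derivation:
Slide right:
row 0: [2, 4, 2] -> [2, 4, 2]  score +0 (running 0)
row 1: [4, 16, 0] -> [0, 4, 16]  score +0 (running 0)
row 2: [32, 4, 4] -> [0, 32, 8]  score +8 (running 8)
Board after move:
 2  4  2
 0  4 16
 0 32  8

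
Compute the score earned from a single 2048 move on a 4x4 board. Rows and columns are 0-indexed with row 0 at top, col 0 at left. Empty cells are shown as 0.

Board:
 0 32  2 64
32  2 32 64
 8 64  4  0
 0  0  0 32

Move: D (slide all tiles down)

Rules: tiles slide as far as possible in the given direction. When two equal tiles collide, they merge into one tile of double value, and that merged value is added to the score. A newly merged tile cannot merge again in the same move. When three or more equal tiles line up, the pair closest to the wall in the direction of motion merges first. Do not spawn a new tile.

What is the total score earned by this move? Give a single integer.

Answer: 128

Derivation:
Slide down:
col 0: [0, 32, 8, 0] -> [0, 0, 32, 8]  score +0 (running 0)
col 1: [32, 2, 64, 0] -> [0, 32, 2, 64]  score +0 (running 0)
col 2: [2, 32, 4, 0] -> [0, 2, 32, 4]  score +0 (running 0)
col 3: [64, 64, 0, 32] -> [0, 0, 128, 32]  score +128 (running 128)
Board after move:
  0   0   0   0
  0  32   2   0
 32   2  32 128
  8  64   4  32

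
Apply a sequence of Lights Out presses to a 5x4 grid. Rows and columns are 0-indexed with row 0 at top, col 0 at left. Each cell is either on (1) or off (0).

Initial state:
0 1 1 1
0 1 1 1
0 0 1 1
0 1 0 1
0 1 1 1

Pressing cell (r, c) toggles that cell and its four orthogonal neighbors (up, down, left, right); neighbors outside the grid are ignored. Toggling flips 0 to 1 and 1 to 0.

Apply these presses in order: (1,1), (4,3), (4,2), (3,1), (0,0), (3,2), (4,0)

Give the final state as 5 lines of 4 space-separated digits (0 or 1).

Answer: 1 1 1 1
0 0 0 1
0 0 0 1
0 1 1 1
1 0 0 1

Derivation:
After press 1 at (1,1):
0 0 1 1
1 0 0 1
0 1 1 1
0 1 0 1
0 1 1 1

After press 2 at (4,3):
0 0 1 1
1 0 0 1
0 1 1 1
0 1 0 0
0 1 0 0

After press 3 at (4,2):
0 0 1 1
1 0 0 1
0 1 1 1
0 1 1 0
0 0 1 1

After press 4 at (3,1):
0 0 1 1
1 0 0 1
0 0 1 1
1 0 0 0
0 1 1 1

After press 5 at (0,0):
1 1 1 1
0 0 0 1
0 0 1 1
1 0 0 0
0 1 1 1

After press 6 at (3,2):
1 1 1 1
0 0 0 1
0 0 0 1
1 1 1 1
0 1 0 1

After press 7 at (4,0):
1 1 1 1
0 0 0 1
0 0 0 1
0 1 1 1
1 0 0 1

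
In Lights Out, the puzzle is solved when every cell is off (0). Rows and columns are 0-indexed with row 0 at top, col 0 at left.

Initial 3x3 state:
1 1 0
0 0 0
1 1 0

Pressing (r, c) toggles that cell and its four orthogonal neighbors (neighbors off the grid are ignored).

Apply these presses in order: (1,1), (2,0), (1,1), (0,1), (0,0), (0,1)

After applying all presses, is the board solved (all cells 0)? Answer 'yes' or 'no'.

After press 1 at (1,1):
1 0 0
1 1 1
1 0 0

After press 2 at (2,0):
1 0 0
0 1 1
0 1 0

After press 3 at (1,1):
1 1 0
1 0 0
0 0 0

After press 4 at (0,1):
0 0 1
1 1 0
0 0 0

After press 5 at (0,0):
1 1 1
0 1 0
0 0 0

After press 6 at (0,1):
0 0 0
0 0 0
0 0 0

Lights still on: 0

Answer: yes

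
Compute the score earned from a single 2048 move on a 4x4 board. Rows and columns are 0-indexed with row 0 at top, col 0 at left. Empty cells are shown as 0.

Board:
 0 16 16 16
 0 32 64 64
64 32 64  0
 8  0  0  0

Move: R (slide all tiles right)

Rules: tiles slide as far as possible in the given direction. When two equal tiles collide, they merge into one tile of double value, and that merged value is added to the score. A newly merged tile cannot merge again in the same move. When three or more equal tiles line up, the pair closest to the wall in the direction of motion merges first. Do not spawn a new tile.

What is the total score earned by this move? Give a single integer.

Answer: 160

Derivation:
Slide right:
row 0: [0, 16, 16, 16] -> [0, 0, 16, 32]  score +32 (running 32)
row 1: [0, 32, 64, 64] -> [0, 0, 32, 128]  score +128 (running 160)
row 2: [64, 32, 64, 0] -> [0, 64, 32, 64]  score +0 (running 160)
row 3: [8, 0, 0, 0] -> [0, 0, 0, 8]  score +0 (running 160)
Board after move:
  0   0  16  32
  0   0  32 128
  0  64  32  64
  0   0   0   8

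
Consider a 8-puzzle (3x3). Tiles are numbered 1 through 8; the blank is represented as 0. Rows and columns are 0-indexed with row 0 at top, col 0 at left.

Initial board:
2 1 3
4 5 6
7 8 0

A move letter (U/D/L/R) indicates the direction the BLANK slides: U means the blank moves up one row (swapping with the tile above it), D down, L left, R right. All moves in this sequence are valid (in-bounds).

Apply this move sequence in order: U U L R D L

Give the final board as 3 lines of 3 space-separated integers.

Answer: 2 1 3
4 0 5
7 8 6

Derivation:
After move 1 (U):
2 1 3
4 5 0
7 8 6

After move 2 (U):
2 1 0
4 5 3
7 8 6

After move 3 (L):
2 0 1
4 5 3
7 8 6

After move 4 (R):
2 1 0
4 5 3
7 8 6

After move 5 (D):
2 1 3
4 5 0
7 8 6

After move 6 (L):
2 1 3
4 0 5
7 8 6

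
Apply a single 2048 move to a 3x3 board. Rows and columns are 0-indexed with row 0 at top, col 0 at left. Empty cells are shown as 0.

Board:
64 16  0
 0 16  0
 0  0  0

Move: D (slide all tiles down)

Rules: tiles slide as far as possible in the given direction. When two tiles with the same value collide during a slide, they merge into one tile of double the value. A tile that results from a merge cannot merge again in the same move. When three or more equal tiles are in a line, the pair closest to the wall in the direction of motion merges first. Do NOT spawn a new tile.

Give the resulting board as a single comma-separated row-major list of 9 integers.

Slide down:
col 0: [64, 0, 0] -> [0, 0, 64]
col 1: [16, 16, 0] -> [0, 0, 32]
col 2: [0, 0, 0] -> [0, 0, 0]

Answer: 0, 0, 0, 0, 0, 0, 64, 32, 0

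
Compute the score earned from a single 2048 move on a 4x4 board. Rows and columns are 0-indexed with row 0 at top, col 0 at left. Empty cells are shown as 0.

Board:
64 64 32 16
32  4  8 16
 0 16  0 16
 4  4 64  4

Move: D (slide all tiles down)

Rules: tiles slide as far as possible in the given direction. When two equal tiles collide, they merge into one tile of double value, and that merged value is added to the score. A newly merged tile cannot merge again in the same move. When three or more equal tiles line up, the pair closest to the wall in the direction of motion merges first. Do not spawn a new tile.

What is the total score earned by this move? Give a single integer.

Slide down:
col 0: [64, 32, 0, 4] -> [0, 64, 32, 4]  score +0 (running 0)
col 1: [64, 4, 16, 4] -> [64, 4, 16, 4]  score +0 (running 0)
col 2: [32, 8, 0, 64] -> [0, 32, 8, 64]  score +0 (running 0)
col 3: [16, 16, 16, 4] -> [0, 16, 32, 4]  score +32 (running 32)
Board after move:
 0 64  0  0
64  4 32 16
32 16  8 32
 4  4 64  4

Answer: 32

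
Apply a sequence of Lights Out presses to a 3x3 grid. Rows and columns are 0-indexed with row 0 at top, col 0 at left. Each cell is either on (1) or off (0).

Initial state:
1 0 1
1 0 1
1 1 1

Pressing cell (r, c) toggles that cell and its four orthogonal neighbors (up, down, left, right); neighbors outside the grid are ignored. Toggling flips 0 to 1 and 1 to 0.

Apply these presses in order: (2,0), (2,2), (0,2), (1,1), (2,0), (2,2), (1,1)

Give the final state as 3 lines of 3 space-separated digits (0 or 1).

After press 1 at (2,0):
1 0 1
0 0 1
0 0 1

After press 2 at (2,2):
1 0 1
0 0 0
0 1 0

After press 3 at (0,2):
1 1 0
0 0 1
0 1 0

After press 4 at (1,1):
1 0 0
1 1 0
0 0 0

After press 5 at (2,0):
1 0 0
0 1 0
1 1 0

After press 6 at (2,2):
1 0 0
0 1 1
1 0 1

After press 7 at (1,1):
1 1 0
1 0 0
1 1 1

Answer: 1 1 0
1 0 0
1 1 1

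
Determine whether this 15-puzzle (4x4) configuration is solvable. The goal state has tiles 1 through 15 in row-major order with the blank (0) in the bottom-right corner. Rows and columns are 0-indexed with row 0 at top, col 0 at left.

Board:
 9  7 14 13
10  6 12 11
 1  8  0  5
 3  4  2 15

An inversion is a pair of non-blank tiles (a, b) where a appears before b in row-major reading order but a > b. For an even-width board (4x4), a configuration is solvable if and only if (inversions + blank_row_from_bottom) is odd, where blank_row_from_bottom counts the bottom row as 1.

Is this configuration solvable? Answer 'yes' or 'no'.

Answer: yes

Derivation:
Inversions: 69
Blank is in row 2 (0-indexed from top), which is row 2 counting from the bottom (bottom = 1).
69 + 2 = 71, which is odd, so the puzzle is solvable.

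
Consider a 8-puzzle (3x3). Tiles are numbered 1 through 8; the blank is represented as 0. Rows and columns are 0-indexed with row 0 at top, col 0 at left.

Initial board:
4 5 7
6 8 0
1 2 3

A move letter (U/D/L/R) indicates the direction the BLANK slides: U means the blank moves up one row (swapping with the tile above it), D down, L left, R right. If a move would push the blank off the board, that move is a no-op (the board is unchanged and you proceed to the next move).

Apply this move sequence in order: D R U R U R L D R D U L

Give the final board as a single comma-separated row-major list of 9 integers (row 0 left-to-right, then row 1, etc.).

Answer: 4, 8, 5, 6, 0, 7, 1, 2, 3

Derivation:
After move 1 (D):
4 5 7
6 8 3
1 2 0

After move 2 (R):
4 5 7
6 8 3
1 2 0

After move 3 (U):
4 5 7
6 8 0
1 2 3

After move 4 (R):
4 5 7
6 8 0
1 2 3

After move 5 (U):
4 5 0
6 8 7
1 2 3

After move 6 (R):
4 5 0
6 8 7
1 2 3

After move 7 (L):
4 0 5
6 8 7
1 2 3

After move 8 (D):
4 8 5
6 0 7
1 2 3

After move 9 (R):
4 8 5
6 7 0
1 2 3

After move 10 (D):
4 8 5
6 7 3
1 2 0

After move 11 (U):
4 8 5
6 7 0
1 2 3

After move 12 (L):
4 8 5
6 0 7
1 2 3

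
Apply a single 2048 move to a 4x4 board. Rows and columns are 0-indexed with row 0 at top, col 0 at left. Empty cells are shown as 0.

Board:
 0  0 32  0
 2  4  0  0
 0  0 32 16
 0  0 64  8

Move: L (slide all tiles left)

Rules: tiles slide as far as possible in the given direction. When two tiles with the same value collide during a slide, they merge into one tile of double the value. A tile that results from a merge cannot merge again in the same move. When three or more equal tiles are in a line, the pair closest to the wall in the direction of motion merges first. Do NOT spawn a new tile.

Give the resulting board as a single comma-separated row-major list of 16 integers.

Answer: 32, 0, 0, 0, 2, 4, 0, 0, 32, 16, 0, 0, 64, 8, 0, 0

Derivation:
Slide left:
row 0: [0, 0, 32, 0] -> [32, 0, 0, 0]
row 1: [2, 4, 0, 0] -> [2, 4, 0, 0]
row 2: [0, 0, 32, 16] -> [32, 16, 0, 0]
row 3: [0, 0, 64, 8] -> [64, 8, 0, 0]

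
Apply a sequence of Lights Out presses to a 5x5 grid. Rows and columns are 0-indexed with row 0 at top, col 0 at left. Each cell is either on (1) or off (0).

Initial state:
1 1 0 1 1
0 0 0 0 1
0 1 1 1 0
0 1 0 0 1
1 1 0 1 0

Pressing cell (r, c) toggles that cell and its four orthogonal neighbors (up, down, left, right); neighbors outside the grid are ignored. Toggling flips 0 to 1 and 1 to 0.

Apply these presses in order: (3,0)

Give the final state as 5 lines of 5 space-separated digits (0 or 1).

Answer: 1 1 0 1 1
0 0 0 0 1
1 1 1 1 0
1 0 0 0 1
0 1 0 1 0

Derivation:
After press 1 at (3,0):
1 1 0 1 1
0 0 0 0 1
1 1 1 1 0
1 0 0 0 1
0 1 0 1 0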